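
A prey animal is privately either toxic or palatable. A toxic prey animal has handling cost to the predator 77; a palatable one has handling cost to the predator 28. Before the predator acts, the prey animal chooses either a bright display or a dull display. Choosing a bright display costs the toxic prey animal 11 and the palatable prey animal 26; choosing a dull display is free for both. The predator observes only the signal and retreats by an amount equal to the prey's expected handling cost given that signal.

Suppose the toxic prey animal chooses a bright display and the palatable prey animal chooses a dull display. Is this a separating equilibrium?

No

Under separation the predator infers type exactly: bright display → toxic (pays 77), dull display → palatable (pays 28).
Toxic: bright display gives 77 − 11 = 66; dull display gives 28 − 0 = 28. No deviation. ✓
Palatable: dull display gives 28 − 0 = 28; bright display gives 77 − 26 = 51. Would deviate. ✗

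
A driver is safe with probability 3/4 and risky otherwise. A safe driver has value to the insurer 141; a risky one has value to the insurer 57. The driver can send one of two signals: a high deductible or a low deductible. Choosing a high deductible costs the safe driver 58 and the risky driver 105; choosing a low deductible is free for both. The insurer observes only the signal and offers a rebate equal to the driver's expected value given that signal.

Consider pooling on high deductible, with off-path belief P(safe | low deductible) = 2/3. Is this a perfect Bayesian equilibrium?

No

On the equilibrium path (high deductible) the insurer holds the prior 3/4 and pays 3/4·141 + 1/4·57 = 120. Off-path (low deductible) belief 2/3 gives 2/3·141 + 1/3·57 = 113.
Safe: high deductible gives 120 − 58 = 62; low deductible gives 113 − 0 = 113. Deviates. ✗
Risky: high deductible gives 120 − 105 = 15; low deductible gives 113 − 0 = 113. Deviates. ✗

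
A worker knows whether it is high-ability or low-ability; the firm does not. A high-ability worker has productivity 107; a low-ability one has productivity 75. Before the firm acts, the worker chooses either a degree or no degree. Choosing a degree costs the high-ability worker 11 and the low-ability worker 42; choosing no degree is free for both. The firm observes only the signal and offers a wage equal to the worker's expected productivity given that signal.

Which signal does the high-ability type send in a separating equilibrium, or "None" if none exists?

Try high-ability → degree, low-ability → no degree:
  If types separate, degree earns payment 107 and no degree earns 75.
  High-ability: degree gives 107 − 11 = 96; no degree gives 75 − 0 = 75. No deviation. ✓
  Low-ability: no degree gives 75 − 0 = 75; degree gives 107 − 42 = 65. No deviation. ✓
Both hold — the high-ability type sends degree.

degree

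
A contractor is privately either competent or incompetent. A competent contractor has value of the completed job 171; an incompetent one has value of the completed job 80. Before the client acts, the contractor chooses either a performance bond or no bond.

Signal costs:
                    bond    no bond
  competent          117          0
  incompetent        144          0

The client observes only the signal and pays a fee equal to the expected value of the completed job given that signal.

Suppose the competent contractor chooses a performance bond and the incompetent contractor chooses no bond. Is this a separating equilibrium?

No

If types separate, bond earns payment 171 and no bond earns 80.
Competent: bond gives 171 − 117 = 54; no bond gives 80 − 0 = 80. Would deviate. ✗
Incompetent: no bond gives 80 − 0 = 80; bond gives 171 − 144 = 27. No deviation. ✓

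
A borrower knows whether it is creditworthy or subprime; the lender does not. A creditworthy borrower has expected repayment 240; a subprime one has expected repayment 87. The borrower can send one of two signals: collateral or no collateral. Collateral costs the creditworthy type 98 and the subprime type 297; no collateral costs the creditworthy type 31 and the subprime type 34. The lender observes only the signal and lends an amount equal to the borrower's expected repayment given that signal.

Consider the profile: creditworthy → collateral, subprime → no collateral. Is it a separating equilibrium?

Under separation the lender infers type exactly: collateral → creditworthy (pays 240), no collateral → subprime (pays 87).
Creditworthy: collateral gives 240 − 98 = 142; no collateral gives 87 − 31 = 56. No deviation. ✓
Subprime: no collateral gives 87 − 34 = 53; collateral gives 240 − 297 = -57. No deviation. ✓
Neither type gains from mimicking the other.

Yes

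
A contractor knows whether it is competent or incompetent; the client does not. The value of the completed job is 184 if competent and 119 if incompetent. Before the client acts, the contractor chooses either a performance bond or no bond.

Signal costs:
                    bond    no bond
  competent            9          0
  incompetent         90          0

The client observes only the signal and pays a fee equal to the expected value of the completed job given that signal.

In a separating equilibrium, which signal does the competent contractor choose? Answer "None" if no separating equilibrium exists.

bond

Try competent → bond, incompetent → no bond:
  Under separation the client infers type exactly: bond → competent (pays 184), no bond → incompetent (pays 119).
  Competent: bond gives 184 − 9 = 175; no bond gives 119 − 0 = 119. No deviation. ✓
  Incompetent: no bond gives 119 − 0 = 119; bond gives 184 − 90 = 94. No deviation. ✓
Both hold — the competent type sends bond.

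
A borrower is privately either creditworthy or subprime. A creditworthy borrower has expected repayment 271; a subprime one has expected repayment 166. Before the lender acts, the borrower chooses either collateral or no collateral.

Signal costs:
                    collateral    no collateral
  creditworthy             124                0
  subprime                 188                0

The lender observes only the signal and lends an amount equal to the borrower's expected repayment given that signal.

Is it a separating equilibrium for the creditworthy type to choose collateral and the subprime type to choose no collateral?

No

Under separation the lender infers type exactly: collateral → creditworthy (pays 271), no collateral → subprime (pays 166).
Creditworthy: collateral gives 271 − 124 = 147; no collateral gives 166 − 0 = 166. Would deviate. ✗
Subprime: no collateral gives 166 − 0 = 166; collateral gives 271 − 188 = 83. No deviation. ✓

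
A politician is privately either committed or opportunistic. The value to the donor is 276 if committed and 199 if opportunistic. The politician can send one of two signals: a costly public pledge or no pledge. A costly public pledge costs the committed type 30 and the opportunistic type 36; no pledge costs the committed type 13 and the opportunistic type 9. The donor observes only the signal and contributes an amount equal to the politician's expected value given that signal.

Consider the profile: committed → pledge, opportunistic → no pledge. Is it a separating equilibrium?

No

If types separate, pledge earns payment 276 and no pledge earns 199.
Committed: pledge gives 276 − 30 = 246; no pledge gives 199 − 13 = 186. No deviation. ✓
Opportunistic: no pledge gives 199 − 9 = 190; pledge gives 276 − 36 = 240. Would deviate. ✗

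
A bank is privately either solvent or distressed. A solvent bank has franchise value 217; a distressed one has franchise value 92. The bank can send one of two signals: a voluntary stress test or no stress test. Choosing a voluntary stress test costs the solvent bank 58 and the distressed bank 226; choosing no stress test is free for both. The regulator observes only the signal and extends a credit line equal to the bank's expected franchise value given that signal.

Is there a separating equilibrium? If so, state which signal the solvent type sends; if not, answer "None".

stress test

Try solvent → stress test, distressed → no stress test:
  Under separation the regulator infers type exactly: stress test → solvent (pays 217), no stress test → distressed (pays 92).
  Solvent: stress test gives 217 − 58 = 159; no stress test gives 92 − 0 = 92. No deviation. ✓
  Distressed: no stress test gives 92 − 0 = 92; stress test gives 217 − 226 = -9. No deviation. ✓
Both hold — the solvent type sends stress test.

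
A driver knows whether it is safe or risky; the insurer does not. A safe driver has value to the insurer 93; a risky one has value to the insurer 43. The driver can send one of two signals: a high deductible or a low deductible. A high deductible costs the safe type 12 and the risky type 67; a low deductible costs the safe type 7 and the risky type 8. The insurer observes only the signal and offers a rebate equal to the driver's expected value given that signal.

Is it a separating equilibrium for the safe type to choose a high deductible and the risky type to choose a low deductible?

Under separation the insurer infers type exactly: high deductible → safe (pays 93), low deductible → risky (pays 43).
Safe: high deductible gives 93 − 12 = 81; low deductible gives 43 − 7 = 36. No deviation. ✓
Risky: low deductible gives 43 − 8 = 35; high deductible gives 93 − 67 = 26. No deviation. ✓
Neither type gains from mimicking the other.

Yes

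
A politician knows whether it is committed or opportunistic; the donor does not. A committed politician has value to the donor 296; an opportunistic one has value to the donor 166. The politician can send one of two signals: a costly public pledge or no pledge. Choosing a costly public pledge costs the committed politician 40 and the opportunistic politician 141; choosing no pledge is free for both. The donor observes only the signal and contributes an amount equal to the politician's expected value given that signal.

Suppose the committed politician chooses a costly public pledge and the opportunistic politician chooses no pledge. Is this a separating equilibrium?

If types separate, pledge earns payment 296 and no pledge earns 166.
Committed: pledge gives 296 − 40 = 256; no pledge gives 166 − 0 = 166. No deviation. ✓
Opportunistic: no pledge gives 166 − 0 = 166; pledge gives 296 − 141 = 155. No deviation. ✓
Both incentive constraints hold.

Yes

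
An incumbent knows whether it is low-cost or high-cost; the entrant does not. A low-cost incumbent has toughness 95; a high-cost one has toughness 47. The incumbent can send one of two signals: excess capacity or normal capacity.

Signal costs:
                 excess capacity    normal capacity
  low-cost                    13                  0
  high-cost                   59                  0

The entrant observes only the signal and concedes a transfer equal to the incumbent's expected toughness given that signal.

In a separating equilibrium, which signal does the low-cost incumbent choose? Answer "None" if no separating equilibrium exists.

excess capacity

Try low-cost → excess capacity, high-cost → normal capacity:
  If types separate, excess capacity earns payment 95 and normal capacity earns 47.
  Low-cost: excess capacity gives 95 − 13 = 82; normal capacity gives 47 − 0 = 47. No deviation. ✓
  High-cost: normal capacity gives 47 − 0 = 47; excess capacity gives 95 − 59 = 36. No deviation. ✓
Both hold — the low-cost type sends excess capacity.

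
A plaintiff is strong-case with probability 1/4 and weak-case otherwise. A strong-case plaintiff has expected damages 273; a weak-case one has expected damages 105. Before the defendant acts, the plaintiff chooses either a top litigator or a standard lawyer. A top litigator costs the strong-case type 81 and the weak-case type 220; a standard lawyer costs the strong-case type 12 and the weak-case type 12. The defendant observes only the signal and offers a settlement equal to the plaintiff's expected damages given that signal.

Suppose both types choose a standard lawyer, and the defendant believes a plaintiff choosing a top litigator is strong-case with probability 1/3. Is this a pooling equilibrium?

Yes

At the pooled signal (standard lawyer) the defendant holds the prior 1/4 and pays 1/4·273 + 3/4·105 = 147. Off-path (top litigator) belief 1/3 gives 1/3·273 + 2/3·105 = 161.
Strong-case: standard lawyer gives 147 − 12 = 135; top litigator gives 161 − 81 = 80. Stays. ✓
Weak-case: standard lawyer gives 147 − 12 = 135; top litigator gives 161 − 220 = -59. Stays. ✓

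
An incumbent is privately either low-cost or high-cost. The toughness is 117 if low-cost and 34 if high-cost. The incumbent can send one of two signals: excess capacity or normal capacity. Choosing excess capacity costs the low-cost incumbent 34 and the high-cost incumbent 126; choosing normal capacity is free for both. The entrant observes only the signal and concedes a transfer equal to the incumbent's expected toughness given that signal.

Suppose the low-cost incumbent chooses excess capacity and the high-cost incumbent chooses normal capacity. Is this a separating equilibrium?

Yes

If types separate, excess capacity earns payment 117 and normal capacity earns 34.
Low-cost: excess capacity gives 117 − 34 = 83; normal capacity gives 34 − 0 = 34. No deviation. ✓
High-cost: normal capacity gives 34 − 0 = 34; excess capacity gives 117 − 126 = -9. No deviation. ✓
Neither type gains from mimicking the other.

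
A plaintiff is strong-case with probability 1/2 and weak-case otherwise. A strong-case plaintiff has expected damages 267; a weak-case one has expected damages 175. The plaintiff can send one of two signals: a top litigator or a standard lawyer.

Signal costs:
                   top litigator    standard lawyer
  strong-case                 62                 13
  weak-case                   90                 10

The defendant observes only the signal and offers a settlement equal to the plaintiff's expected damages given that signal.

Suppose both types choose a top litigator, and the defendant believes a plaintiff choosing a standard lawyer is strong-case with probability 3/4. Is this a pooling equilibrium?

No

On the equilibrium path (top litigator) the defendant holds the prior 1/2 and pays 1/2·267 + 1/2·175 = 221. Off-path (standard lawyer) belief 3/4 gives 3/4·267 + 1/4·175 = 244.
Strong-case: top litigator gives 221 − 62 = 159; standard lawyer gives 244 − 13 = 231. Deviates. ✗
Weak-case: top litigator gives 221 − 90 = 131; standard lawyer gives 244 − 10 = 234. Deviates. ✗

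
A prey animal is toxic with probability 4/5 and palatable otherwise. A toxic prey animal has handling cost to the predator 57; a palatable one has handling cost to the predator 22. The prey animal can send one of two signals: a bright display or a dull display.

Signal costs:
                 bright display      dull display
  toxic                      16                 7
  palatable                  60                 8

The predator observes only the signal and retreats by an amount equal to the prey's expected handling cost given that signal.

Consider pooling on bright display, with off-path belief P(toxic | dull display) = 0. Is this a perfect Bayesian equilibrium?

At the pooled signal (bright display) the predator holds the prior 4/5 and pays 4/5·57 + 1/5·22 = 50. Off-path (dull display) belief 0 gives 0·57 + 1·22 = 22.
Toxic: bright display gives 50 − 16 = 34; dull display gives 22 − 7 = 15. Stays. ✓
Palatable: bright display gives 50 − 60 = -10; dull display gives 22 − 8 = 14. Deviates. ✗

No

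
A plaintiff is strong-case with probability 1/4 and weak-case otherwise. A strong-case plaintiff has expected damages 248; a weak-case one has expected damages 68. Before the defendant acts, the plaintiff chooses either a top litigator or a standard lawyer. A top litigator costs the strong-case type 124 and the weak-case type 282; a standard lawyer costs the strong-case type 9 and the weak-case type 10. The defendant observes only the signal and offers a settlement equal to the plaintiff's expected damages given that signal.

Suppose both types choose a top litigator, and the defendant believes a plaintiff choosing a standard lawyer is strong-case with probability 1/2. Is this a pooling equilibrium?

At the pooled signal (top litigator) the defendant holds the prior 1/4 and pays 1/4·248 + 3/4·68 = 113. Off-path (standard lawyer) belief 1/2 gives 1/2·248 + 1/2·68 = 158.
Strong-case: top litigator gives 113 − 124 = -11; standard lawyer gives 158 − 9 = 149. Deviates. ✗
Weak-case: top litigator gives 113 − 282 = -169; standard lawyer gives 158 − 10 = 148. Deviates. ✗

No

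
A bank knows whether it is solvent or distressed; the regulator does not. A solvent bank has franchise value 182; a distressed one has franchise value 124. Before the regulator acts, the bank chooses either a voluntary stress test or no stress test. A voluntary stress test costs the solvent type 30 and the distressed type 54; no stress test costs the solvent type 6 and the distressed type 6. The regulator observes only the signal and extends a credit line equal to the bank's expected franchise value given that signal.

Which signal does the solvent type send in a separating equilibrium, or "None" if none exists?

Try solvent → stress test, distressed → no stress test:
  If types separate, stress test earns payment 182 and no stress test earns 124.
  Solvent: stress test gives 182 − 30 = 152; no stress test gives 124 − 6 = 118. No deviation. ✓
  Distressed: no stress test gives 124 − 6 = 118; stress test gives 182 − 54 = 128. Would deviate. ✗
Try solvent → no stress test, distressed → stress test:
  If types separate, no stress test earns payment 182 and stress test earns 124.
  Solvent: no stress test gives 182 − 6 = 176; stress test gives 124 − 30 = 94. No deviation. ✓
  Distressed: stress test gives 124 − 54 = 70; no stress test gives 182 − 6 = 176. Would deviate. ✗
Neither assignment is incentive-compatible.

None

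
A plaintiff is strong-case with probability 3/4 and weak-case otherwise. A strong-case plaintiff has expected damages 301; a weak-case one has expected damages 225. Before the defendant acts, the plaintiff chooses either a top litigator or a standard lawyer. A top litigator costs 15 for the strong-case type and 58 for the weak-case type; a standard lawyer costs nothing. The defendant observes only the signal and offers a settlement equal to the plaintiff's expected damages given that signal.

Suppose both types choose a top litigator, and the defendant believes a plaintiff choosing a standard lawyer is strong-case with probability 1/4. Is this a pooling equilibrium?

At the pooled signal (top litigator) the defendant holds the prior 3/4 and pays 3/4·301 + 1/4·225 = 282. Off-path (standard lawyer) belief 1/4 gives 1/4·301 + 3/4·225 = 244.
Strong-case: top litigator gives 282 − 15 = 267; standard lawyer gives 244 − 0 = 244. Stays. ✓
Weak-case: top litigator gives 282 − 58 = 224; standard lawyer gives 244 − 0 = 244. Deviates. ✗

No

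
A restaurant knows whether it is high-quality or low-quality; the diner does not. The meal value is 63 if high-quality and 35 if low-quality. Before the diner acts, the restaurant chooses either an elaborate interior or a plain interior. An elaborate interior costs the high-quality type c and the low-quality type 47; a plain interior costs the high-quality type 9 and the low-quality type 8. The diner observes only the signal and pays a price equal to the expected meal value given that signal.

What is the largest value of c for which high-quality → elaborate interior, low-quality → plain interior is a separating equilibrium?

Under separation: elaborate interior → high-quality (pays 63); plain interior → low-quality (pays 35).
Low-quality: 35 − 8 = 27 ≥ 63 − 47 = 16. Holds regardless of c. ✓
High-quality: 63 − c ≥ 35 − 9, so c ≤ 63 − 26 = 37.

37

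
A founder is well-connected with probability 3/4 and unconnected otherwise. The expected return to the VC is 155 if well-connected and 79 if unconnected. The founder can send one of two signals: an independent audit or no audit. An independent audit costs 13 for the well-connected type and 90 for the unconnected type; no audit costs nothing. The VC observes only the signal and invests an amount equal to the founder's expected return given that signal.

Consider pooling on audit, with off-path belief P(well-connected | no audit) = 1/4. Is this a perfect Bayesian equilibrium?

No

At the pooled signal (audit) the VC holds the prior 3/4 and pays 3/4·155 + 1/4·79 = 136. Off-path (no audit) belief 1/4 gives 1/4·155 + 3/4·79 = 98.
Well-connected: audit gives 136 − 13 = 123; no audit gives 98 − 0 = 98. Stays. ✓
Unconnected: audit gives 136 − 90 = 46; no audit gives 98 − 0 = 98. Deviates. ✗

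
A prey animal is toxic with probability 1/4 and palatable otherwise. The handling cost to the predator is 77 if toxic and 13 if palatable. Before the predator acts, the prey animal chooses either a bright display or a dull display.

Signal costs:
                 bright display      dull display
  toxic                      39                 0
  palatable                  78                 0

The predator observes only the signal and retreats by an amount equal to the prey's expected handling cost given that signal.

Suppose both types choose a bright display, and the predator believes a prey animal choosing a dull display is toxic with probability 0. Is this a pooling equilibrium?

No

At the pooled signal (bright display) the predator holds the prior 1/4 and pays 1/4·77 + 3/4·13 = 29. Off-path (dull display) belief 0 gives 0·77 + 1·13 = 13.
Toxic: bright display gives 29 − 39 = -10; dull display gives 13 − 0 = 13. Deviates. ✗
Palatable: bright display gives 29 − 78 = -49; dull display gives 13 − 0 = 13. Deviates. ✗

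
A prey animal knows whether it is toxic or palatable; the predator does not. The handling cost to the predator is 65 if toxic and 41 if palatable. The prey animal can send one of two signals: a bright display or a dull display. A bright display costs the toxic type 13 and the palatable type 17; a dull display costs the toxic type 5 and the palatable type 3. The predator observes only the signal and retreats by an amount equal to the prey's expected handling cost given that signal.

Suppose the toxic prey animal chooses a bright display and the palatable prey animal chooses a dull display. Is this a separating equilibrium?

No

If types separate, bright display earns payment 65 and dull display earns 41.
Toxic: bright display gives 65 − 13 = 52; dull display gives 41 − 5 = 36. No deviation. ✓
Palatable: dull display gives 41 − 3 = 38; bright display gives 65 − 17 = 48. Would deviate. ✗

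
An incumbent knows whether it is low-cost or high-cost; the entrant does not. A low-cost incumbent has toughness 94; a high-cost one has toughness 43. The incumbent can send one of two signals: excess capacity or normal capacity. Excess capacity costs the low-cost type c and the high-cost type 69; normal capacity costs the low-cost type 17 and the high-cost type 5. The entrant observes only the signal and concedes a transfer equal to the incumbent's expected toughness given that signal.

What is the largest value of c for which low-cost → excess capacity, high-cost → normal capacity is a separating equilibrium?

Under separation: excess capacity → low-cost (pays 94); normal capacity → high-cost (pays 43).
High-cost: 43 − 5 = 38 ≥ 94 − 69 = 25. Holds regardless of c. ✓
Low-cost: 94 − c ≥ 43 − 17, so c ≤ 94 − 26 = 68.

68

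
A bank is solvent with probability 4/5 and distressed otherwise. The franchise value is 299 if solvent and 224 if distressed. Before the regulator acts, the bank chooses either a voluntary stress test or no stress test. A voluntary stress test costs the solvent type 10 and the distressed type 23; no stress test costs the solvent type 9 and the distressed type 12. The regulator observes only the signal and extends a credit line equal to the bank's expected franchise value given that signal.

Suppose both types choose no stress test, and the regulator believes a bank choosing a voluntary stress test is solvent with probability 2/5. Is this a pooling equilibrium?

On the equilibrium path (no stress test) the regulator holds the prior 4/5 and pays 4/5·299 + 1/5·224 = 284. Off-path (stress test) belief 2/5 gives 2/5·299 + 3/5·224 = 254.
Solvent: no stress test gives 284 − 9 = 275; stress test gives 254 − 10 = 244. Stays. ✓
Distressed: no stress test gives 284 − 12 = 272; stress test gives 254 − 23 = 231. Stays. ✓
Beliefs are Bayes-consistent on-path and both types best-respond.

Yes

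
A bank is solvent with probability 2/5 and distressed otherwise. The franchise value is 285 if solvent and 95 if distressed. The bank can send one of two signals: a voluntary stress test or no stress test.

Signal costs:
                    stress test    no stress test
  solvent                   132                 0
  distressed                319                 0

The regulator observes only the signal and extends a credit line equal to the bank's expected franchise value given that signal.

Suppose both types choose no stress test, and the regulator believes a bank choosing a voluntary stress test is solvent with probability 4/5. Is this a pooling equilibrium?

Yes

On the equilibrium path (no stress test) the regulator holds the prior 2/5 and pays 2/5·285 + 3/5·95 = 171. Off-path (stress test) belief 4/5 gives 4/5·285 + 1/5·95 = 247.
Solvent: no stress test gives 171 − 0 = 171; stress test gives 247 − 132 = 115. Stays. ✓
Distressed: no stress test gives 171 − 0 = 171; stress test gives 247 − 319 = -72. Stays. ✓
Beliefs are Bayes-consistent on-path and both types best-respond.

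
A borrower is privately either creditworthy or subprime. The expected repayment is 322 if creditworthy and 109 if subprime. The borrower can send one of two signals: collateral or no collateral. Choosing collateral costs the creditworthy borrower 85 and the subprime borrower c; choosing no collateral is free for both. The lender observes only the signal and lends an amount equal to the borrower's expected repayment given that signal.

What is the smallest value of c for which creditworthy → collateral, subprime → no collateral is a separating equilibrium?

Under separation: collateral → creditworthy (pays 322); no collateral → subprime (pays 109).
Creditworthy: 322 − 85 = 237 ≥ 109 − 0 = 109. Holds regardless of c. ✓
Subprime: 109 − 0 ≥ 322 − c, so c ≥ 322 − 109 = 213.

213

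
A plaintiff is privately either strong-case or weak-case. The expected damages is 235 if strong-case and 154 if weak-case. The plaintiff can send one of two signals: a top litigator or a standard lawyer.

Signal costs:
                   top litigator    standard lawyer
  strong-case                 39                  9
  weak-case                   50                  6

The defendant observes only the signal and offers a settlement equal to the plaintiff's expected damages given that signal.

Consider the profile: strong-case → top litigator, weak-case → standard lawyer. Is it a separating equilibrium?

No

If types separate, top litigator earns payment 235 and standard lawyer earns 154.
Strong-case: top litigator gives 235 − 39 = 196; standard lawyer gives 154 − 9 = 145. No deviation. ✓
Weak-case: standard lawyer gives 154 − 6 = 148; top litigator gives 235 − 50 = 185. Would deviate. ✗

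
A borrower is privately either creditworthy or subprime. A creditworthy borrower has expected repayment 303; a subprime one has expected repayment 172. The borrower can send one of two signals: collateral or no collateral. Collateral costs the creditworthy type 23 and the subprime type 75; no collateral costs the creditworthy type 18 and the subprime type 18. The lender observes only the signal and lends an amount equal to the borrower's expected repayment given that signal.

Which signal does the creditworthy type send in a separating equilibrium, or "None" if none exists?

None

Try creditworthy → collateral, subprime → no collateral:
  If types separate, collateral earns payment 303 and no collateral earns 172.
  Creditworthy: collateral gives 303 − 23 = 280; no collateral gives 172 − 18 = 154. No deviation. ✓
  Subprime: no collateral gives 172 − 18 = 154; collateral gives 303 − 75 = 228. Would deviate. ✗
Try creditworthy → no collateral, subprime → collateral:
  If types separate, no collateral earns payment 303 and collateral earns 172.
  Creditworthy: no collateral gives 303 − 18 = 285; collateral gives 172 − 23 = 149. No deviation. ✓
  Subprime: collateral gives 172 − 75 = 97; no collateral gives 303 − 18 = 285. Would deviate. ✗
Neither assignment is incentive-compatible.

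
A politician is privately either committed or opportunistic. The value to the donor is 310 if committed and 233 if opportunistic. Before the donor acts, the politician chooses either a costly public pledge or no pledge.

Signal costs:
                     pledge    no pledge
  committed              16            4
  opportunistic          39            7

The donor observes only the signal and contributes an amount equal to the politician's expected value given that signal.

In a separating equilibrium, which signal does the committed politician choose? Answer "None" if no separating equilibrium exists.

Try committed → pledge, opportunistic → no pledge:
  If types separate, pledge earns payment 310 and no pledge earns 233.
  Committed: pledge gives 310 − 16 = 294; no pledge gives 233 − 4 = 229. No deviation. ✓
  Opportunistic: no pledge gives 233 − 7 = 226; pledge gives 310 − 39 = 271. Would deviate. ✗
Try committed → no pledge, opportunistic → pledge:
  If types separate, no pledge earns payment 310 and pledge earns 233.
  Committed: no pledge gives 310 − 4 = 306; pledge gives 233 − 16 = 217. No deviation. ✓
  Opportunistic: pledge gives 233 − 39 = 194; no pledge gives 310 − 7 = 303. Would deviate. ✗
Neither assignment is incentive-compatible.

None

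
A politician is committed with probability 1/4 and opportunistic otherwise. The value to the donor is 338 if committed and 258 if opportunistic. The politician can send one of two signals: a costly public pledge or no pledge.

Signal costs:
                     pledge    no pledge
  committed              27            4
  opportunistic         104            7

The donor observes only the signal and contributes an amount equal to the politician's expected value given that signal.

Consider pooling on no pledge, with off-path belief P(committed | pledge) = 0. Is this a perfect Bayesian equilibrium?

On the equilibrium path (no pledge) the donor holds the prior 1/4 and pays 1/4·338 + 3/4·258 = 278. Off-path (pledge) belief 0 gives 0·338 + 1·258 = 258.
Committed: no pledge gives 278 − 4 = 274; pledge gives 258 − 27 = 231. Stays. ✓
Opportunistic: no pledge gives 278 − 7 = 271; pledge gives 258 − 104 = 154. Stays. ✓
Beliefs are Bayes-consistent on-path and both types best-respond.

Yes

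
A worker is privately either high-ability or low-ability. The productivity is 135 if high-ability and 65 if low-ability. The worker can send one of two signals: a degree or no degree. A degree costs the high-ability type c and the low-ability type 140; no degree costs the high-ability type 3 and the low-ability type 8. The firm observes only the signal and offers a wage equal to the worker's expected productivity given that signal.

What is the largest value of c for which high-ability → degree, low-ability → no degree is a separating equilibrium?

73

Under separation: degree → high-ability (pays 135); no degree → low-ability (pays 65).
Low-ability: 65 − 8 = 57 ≥ 135 − 140 = -5. Holds regardless of c. ✓
High-ability: 135 − c ≥ 65 − 3, so c ≤ 135 − 62 = 73.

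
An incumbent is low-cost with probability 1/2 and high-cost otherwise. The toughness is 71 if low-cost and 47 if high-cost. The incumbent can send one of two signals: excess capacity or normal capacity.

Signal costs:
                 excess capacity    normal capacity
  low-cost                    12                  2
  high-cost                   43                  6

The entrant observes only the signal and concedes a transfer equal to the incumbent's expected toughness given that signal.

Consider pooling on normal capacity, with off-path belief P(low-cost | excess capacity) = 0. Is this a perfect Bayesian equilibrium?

Yes

At the pooled signal (normal capacity) the entrant holds the prior 1/2 and pays 1/2·71 + 1/2·47 = 59. Off-path (excess capacity) belief 0 gives 0·71 + 1·47 = 47.
Low-cost: normal capacity gives 59 − 2 = 57; excess capacity gives 47 − 12 = 35. Stays. ✓
High-cost: normal capacity gives 59 − 6 = 53; excess capacity gives 47 − 43 = 4. Stays. ✓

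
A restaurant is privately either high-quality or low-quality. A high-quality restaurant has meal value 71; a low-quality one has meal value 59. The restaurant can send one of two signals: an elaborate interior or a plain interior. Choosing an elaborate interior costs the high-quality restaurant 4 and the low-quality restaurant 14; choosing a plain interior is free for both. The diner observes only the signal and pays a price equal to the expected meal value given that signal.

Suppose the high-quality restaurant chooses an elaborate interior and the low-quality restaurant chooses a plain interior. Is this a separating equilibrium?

Yes

If types separate, elaborate interior earns payment 71 and plain interior earns 59.
High-quality: elaborate interior gives 71 − 4 = 67; plain interior gives 59 − 0 = 59. No deviation. ✓
Low-quality: plain interior gives 59 − 0 = 59; elaborate interior gives 71 − 14 = 57. No deviation. ✓
Both incentive constraints hold.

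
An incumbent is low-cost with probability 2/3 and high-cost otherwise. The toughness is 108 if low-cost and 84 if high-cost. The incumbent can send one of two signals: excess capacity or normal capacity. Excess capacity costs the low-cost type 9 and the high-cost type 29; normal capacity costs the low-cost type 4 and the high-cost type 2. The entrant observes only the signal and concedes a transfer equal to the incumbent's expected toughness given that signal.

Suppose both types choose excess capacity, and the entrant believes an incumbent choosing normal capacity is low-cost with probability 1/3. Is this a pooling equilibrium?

No

At the pooled signal (excess capacity) the entrant holds the prior 2/3 and pays 2/3·108 + 1/3·84 = 100. Off-path (normal capacity) belief 1/3 gives 1/3·108 + 2/3·84 = 92.
Low-cost: excess capacity gives 100 − 9 = 91; normal capacity gives 92 − 4 = 88. Stays. ✓
High-cost: excess capacity gives 100 − 29 = 71; normal capacity gives 92 − 2 = 90. Deviates. ✗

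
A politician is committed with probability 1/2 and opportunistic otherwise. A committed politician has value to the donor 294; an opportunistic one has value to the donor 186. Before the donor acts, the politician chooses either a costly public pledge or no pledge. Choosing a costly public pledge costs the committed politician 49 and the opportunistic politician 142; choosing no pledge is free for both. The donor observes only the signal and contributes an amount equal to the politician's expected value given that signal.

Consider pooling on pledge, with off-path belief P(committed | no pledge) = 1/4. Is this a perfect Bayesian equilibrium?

No

At the pooled signal (pledge) the donor holds the prior 1/2 and pays 1/2·294 + 1/2·186 = 240. Off-path (no pledge) belief 1/4 gives 1/4·294 + 3/4·186 = 213.
Committed: pledge gives 240 − 49 = 191; no pledge gives 213 − 0 = 213. Deviates. ✗
Opportunistic: pledge gives 240 − 142 = 98; no pledge gives 213 − 0 = 213. Deviates. ✗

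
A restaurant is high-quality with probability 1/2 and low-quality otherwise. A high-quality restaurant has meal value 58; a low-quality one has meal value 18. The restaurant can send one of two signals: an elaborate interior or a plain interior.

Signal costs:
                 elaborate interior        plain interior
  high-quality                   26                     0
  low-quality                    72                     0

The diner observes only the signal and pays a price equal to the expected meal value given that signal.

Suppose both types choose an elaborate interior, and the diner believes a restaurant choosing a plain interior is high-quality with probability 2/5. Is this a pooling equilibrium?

No

At the pooled signal (elaborate interior) the diner holds the prior 1/2 and pays 1/2·58 + 1/2·18 = 38. Off-path (plain interior) belief 2/5 gives 2/5·58 + 3/5·18 = 34.
High-quality: elaborate interior gives 38 − 26 = 12; plain interior gives 34 − 0 = 34. Deviates. ✗
Low-quality: elaborate interior gives 38 − 72 = -34; plain interior gives 34 − 0 = 34. Deviates. ✗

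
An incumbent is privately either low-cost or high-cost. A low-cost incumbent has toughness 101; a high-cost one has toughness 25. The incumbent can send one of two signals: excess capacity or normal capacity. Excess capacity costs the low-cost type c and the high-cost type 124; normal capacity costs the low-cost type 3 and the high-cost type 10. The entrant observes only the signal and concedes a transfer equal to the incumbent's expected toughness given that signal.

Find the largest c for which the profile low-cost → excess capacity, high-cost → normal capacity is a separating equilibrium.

Under separation: excess capacity → low-cost (pays 101); normal capacity → high-cost (pays 25).
High-cost: 25 − 10 = 15 ≥ 101 − 124 = -23. Holds regardless of c. ✓
Low-cost: 101 − c ≥ 25 − 3, so c ≤ 101 − 22 = 79.

79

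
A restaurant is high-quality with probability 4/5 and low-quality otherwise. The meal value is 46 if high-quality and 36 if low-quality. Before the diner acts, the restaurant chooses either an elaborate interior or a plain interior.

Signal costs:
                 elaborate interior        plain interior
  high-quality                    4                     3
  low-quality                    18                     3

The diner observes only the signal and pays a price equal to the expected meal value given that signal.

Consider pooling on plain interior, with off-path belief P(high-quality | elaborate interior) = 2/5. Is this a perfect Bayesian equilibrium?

Yes

At the pooled signal (plain interior) the diner holds the prior 4/5 and pays 4/5·46 + 1/5·36 = 44. Off-path (elaborate interior) belief 2/5 gives 2/5·46 + 3/5·36 = 40.
High-quality: plain interior gives 44 − 3 = 41; elaborate interior gives 40 − 4 = 36. Stays. ✓
Low-quality: plain interior gives 44 − 3 = 41; elaborate interior gives 40 − 18 = 22. Stays. ✓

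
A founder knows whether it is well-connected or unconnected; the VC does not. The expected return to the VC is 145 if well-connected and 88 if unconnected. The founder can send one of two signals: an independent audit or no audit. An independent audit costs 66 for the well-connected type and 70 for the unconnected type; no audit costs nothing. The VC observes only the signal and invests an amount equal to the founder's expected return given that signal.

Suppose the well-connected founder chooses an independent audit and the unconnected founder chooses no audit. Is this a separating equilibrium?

Under separation the VC infers type exactly: audit → well-connected (pays 145), no audit → unconnected (pays 88).
Well-connected: audit gives 145 − 66 = 79; no audit gives 88 − 0 = 88. Would deviate. ✗
Unconnected: no audit gives 88 − 0 = 88; audit gives 145 − 70 = 75. No deviation. ✓

No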